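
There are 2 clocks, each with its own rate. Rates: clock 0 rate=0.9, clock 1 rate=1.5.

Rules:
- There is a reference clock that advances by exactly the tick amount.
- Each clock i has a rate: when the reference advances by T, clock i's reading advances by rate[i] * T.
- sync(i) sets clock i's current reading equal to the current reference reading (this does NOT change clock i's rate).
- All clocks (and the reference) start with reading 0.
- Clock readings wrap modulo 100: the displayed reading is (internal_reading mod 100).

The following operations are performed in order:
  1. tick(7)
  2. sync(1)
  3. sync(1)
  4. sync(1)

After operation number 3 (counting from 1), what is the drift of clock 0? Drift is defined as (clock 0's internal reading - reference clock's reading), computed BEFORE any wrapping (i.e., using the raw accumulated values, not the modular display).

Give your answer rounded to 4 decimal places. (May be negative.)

Answer: -0.7000

Derivation:
After op 1 tick(7): ref=7.0000 raw=[6.3000 10.5000]
After op 2 sync(1): ref=7.0000 raw=[6.3000 7.0000]
After op 3 sync(1): ref=7.0000 raw=[6.3000 7.0000]
Drift of clock 0 after op 3: 6.3000 - 7.0000 = -0.7000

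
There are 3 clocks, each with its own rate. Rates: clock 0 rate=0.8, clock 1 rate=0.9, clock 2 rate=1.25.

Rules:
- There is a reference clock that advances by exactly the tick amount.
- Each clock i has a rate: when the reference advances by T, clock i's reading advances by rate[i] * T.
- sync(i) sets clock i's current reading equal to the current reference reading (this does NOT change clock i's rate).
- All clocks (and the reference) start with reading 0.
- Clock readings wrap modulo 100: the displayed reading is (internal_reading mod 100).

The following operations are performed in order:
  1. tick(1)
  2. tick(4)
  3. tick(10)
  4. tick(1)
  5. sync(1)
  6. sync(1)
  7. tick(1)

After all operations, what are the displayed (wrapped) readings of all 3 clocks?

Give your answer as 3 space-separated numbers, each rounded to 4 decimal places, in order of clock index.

After op 1 tick(1): ref=1.0000 raw=[0.8000 0.9000 1.2500]
After op 2 tick(4): ref=5.0000 raw=[4.0000 4.5000 6.2500]
After op 3 tick(10): ref=15.0000 raw=[12.0000 13.5000 18.7500]
After op 4 tick(1): ref=16.0000 raw=[12.8000 14.4000 20.0000]
After op 5 sync(1): ref=16.0000 raw=[12.8000 16.0000 20.0000]
After op 6 sync(1): ref=16.0000 raw=[12.8000 16.0000 20.0000]
After op 7 tick(1): ref=17.0000 raw=[13.6000 16.9000 21.2500]
Wrap final raw readings (mod 100): 13.6000 mod 100 = 13.6000; 16.9000 mod 100 = 16.9000; 21.2500 mod 100 = 21.2500

Answer: 13.6000 16.9000 21.2500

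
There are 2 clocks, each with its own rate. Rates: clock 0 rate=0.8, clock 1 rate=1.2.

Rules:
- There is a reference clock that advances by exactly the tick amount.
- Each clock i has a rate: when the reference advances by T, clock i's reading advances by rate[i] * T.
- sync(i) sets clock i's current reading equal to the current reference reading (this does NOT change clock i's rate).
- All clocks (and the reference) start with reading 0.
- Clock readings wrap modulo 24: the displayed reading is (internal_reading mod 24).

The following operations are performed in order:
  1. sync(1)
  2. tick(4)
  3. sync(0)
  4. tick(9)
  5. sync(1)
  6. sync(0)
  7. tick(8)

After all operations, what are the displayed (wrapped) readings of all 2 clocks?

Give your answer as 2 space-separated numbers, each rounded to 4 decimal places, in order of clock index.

Answer: 19.4000 22.6000

Derivation:
After op 1 sync(1): ref=0.0000 raw=[0.0000 0.0000]
After op 2 tick(4): ref=4.0000 raw=[3.2000 4.8000]
After op 3 sync(0): ref=4.0000 raw=[4.0000 4.8000]
After op 4 tick(9): ref=13.0000 raw=[11.2000 15.6000]
After op 5 sync(1): ref=13.0000 raw=[11.2000 13.0000]
After op 6 sync(0): ref=13.0000 raw=[13.0000 13.0000]
After op 7 tick(8): ref=21.0000 raw=[19.4000 22.6000]
Wrap final raw readings (mod 24): 19.4000 mod 24 = 19.4000; 22.6000 mod 24 = 22.6000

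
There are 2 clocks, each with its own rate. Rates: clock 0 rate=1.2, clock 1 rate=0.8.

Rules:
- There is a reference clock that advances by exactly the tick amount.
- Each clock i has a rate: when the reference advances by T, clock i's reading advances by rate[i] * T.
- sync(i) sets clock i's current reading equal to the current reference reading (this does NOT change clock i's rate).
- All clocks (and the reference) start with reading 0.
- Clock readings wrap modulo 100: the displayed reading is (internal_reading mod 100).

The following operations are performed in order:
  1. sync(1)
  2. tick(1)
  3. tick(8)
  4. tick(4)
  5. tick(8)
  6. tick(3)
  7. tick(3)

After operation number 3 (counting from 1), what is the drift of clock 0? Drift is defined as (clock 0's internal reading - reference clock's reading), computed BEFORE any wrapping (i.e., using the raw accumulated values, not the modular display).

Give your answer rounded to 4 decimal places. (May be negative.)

After op 1 sync(1): ref=0.0000 raw=[0.0000 0.0000]
After op 2 tick(1): ref=1.0000 raw=[1.2000 0.8000]
After op 3 tick(8): ref=9.0000 raw=[10.8000 7.2000]
Drift of clock 0 after op 3: 10.8000 - 9.0000 = 1.8000

Answer: 1.8000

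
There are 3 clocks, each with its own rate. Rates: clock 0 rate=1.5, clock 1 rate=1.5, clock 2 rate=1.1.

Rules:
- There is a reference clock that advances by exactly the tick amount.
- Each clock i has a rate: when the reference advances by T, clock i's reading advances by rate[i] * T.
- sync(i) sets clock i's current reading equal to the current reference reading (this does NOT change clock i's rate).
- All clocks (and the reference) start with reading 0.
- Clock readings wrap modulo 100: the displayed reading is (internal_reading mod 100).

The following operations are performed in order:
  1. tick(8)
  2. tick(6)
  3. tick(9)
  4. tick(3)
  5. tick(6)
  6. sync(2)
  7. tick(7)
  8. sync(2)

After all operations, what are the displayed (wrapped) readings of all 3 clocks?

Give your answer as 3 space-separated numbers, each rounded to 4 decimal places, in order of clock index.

After op 1 tick(8): ref=8.0000 raw=[12.0000 12.0000 8.8000]
After op 2 tick(6): ref=14.0000 raw=[21.0000 21.0000 15.4000]
After op 3 tick(9): ref=23.0000 raw=[34.5000 34.5000 25.3000]
After op 4 tick(3): ref=26.0000 raw=[39.0000 39.0000 28.6000]
After op 5 tick(6): ref=32.0000 raw=[48.0000 48.0000 35.2000]
After op 6 sync(2): ref=32.0000 raw=[48.0000 48.0000 32.0000]
After op 7 tick(7): ref=39.0000 raw=[58.5000 58.5000 39.7000]
After op 8 sync(2): ref=39.0000 raw=[58.5000 58.5000 39.0000]
Wrap final raw readings (mod 100): 58.5000 mod 100 = 58.5000; 58.5000 mod 100 = 58.5000; 39.0000 mod 100 = 39.0000

Answer: 58.5000 58.5000 39.0000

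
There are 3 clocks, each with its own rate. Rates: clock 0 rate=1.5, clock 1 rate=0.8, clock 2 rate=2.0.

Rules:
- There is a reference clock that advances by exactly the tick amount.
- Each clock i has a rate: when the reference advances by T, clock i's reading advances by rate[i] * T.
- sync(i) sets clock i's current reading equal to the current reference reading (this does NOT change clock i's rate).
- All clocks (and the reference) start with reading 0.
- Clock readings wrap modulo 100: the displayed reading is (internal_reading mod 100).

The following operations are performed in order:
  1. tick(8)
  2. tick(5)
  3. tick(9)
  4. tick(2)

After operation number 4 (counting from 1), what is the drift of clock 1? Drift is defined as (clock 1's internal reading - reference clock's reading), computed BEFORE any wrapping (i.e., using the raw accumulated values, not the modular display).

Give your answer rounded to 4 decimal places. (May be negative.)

Answer: -4.8000

Derivation:
After op 1 tick(8): ref=8.0000 raw=[12.0000 6.4000 16.0000]
After op 2 tick(5): ref=13.0000 raw=[19.5000 10.4000 26.0000]
After op 3 tick(9): ref=22.0000 raw=[33.0000 17.6000 44.0000]
After op 4 tick(2): ref=24.0000 raw=[36.0000 19.2000 48.0000]
Drift of clock 1 after op 4: 19.2000 - 24.0000 = -4.8000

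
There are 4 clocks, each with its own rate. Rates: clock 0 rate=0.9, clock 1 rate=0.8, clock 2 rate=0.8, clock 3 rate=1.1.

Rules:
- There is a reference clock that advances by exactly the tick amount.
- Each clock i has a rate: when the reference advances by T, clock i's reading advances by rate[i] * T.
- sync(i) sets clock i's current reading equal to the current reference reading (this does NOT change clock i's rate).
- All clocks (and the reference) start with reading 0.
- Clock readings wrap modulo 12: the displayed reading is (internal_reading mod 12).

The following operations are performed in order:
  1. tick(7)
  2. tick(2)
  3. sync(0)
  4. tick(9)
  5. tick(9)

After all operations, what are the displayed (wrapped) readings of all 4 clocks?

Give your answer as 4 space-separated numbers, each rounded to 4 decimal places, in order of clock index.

After op 1 tick(7): ref=7.0000 raw=[6.3000 5.6000 5.6000 7.7000]
After op 2 tick(2): ref=9.0000 raw=[8.1000 7.2000 7.2000 9.9000]
After op 3 sync(0): ref=9.0000 raw=[9.0000 7.2000 7.2000 9.9000]
After op 4 tick(9): ref=18.0000 raw=[17.1000 14.4000 14.4000 19.8000]
After op 5 tick(9): ref=27.0000 raw=[25.2000 21.6000 21.6000 29.7000]
Wrap final raw readings (mod 12): 25.2000 mod 12 = 1.2000; 21.6000 mod 12 = 9.6000; 21.6000 mod 12 = 9.6000; 29.7000 mod 12 = 5.7000

Answer: 1.2000 9.6000 9.6000 5.7000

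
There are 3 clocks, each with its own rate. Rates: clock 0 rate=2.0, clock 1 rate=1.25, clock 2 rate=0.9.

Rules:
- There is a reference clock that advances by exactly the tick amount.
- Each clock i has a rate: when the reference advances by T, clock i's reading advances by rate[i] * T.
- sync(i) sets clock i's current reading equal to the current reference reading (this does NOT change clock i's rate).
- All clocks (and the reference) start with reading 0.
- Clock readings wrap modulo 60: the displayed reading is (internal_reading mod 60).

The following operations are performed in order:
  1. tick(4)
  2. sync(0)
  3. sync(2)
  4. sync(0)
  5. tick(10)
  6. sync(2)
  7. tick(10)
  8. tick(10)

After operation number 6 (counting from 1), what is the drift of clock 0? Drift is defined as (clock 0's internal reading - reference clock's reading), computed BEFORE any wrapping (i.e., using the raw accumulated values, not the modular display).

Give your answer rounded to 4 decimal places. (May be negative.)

Answer: 10.0000

Derivation:
After op 1 tick(4): ref=4.0000 raw=[8.0000 5.0000 3.6000]
After op 2 sync(0): ref=4.0000 raw=[4.0000 5.0000 3.6000]
After op 3 sync(2): ref=4.0000 raw=[4.0000 5.0000 4.0000]
After op 4 sync(0): ref=4.0000 raw=[4.0000 5.0000 4.0000]
After op 5 tick(10): ref=14.0000 raw=[24.0000 17.5000 13.0000]
After op 6 sync(2): ref=14.0000 raw=[24.0000 17.5000 14.0000]
Drift of clock 0 after op 6: 24.0000 - 14.0000 = 10.0000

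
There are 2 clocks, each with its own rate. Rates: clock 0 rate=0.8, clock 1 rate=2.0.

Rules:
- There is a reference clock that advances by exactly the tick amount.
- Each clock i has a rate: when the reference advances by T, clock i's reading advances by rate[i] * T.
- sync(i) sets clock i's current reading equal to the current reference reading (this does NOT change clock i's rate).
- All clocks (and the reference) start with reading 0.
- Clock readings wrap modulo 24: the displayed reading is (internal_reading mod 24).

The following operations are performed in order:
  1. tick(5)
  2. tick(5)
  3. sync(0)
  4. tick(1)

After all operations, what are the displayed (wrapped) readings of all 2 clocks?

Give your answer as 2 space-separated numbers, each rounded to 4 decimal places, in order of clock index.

Answer: 10.8000 22.0000

Derivation:
After op 1 tick(5): ref=5.0000 raw=[4.0000 10.0000]
After op 2 tick(5): ref=10.0000 raw=[8.0000 20.0000]
After op 3 sync(0): ref=10.0000 raw=[10.0000 20.0000]
After op 4 tick(1): ref=11.0000 raw=[10.8000 22.0000]
Wrap final raw readings (mod 24): 10.8000 mod 24 = 10.8000; 22.0000 mod 24 = 22.0000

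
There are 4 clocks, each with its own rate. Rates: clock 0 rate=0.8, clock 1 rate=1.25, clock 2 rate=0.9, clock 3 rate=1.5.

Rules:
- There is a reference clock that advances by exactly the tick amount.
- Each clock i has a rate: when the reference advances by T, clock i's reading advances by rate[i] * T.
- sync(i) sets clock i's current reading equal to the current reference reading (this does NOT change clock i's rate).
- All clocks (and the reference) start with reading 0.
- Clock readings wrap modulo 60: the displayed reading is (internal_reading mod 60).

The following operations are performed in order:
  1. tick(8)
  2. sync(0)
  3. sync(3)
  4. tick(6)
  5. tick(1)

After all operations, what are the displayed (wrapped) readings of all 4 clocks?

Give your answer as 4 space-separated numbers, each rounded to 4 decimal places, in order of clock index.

After op 1 tick(8): ref=8.0000 raw=[6.4000 10.0000 7.2000 12.0000]
After op 2 sync(0): ref=8.0000 raw=[8.0000 10.0000 7.2000 12.0000]
After op 3 sync(3): ref=8.0000 raw=[8.0000 10.0000 7.2000 8.0000]
After op 4 tick(6): ref=14.0000 raw=[12.8000 17.5000 12.6000 17.0000]
After op 5 tick(1): ref=15.0000 raw=[13.6000 18.7500 13.5000 18.5000]
Wrap final raw readings (mod 60): 13.6000 mod 60 = 13.6000; 18.7500 mod 60 = 18.7500; 13.5000 mod 60 = 13.5000; 18.5000 mod 60 = 18.5000

Answer: 13.6000 18.7500 13.5000 18.5000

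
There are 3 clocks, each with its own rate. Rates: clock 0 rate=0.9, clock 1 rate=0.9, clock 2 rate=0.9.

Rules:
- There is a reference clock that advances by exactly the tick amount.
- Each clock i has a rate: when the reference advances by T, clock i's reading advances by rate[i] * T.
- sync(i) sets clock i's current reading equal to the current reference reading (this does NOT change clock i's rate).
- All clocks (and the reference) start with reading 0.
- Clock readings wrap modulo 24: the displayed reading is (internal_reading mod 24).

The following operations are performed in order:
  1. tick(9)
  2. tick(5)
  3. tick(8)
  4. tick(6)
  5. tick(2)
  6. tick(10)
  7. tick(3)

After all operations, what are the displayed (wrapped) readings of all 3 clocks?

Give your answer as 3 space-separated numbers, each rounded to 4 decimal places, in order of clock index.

After op 1 tick(9): ref=9.0000 raw=[8.1000 8.1000 8.1000]
After op 2 tick(5): ref=14.0000 raw=[12.6000 12.6000 12.6000]
After op 3 tick(8): ref=22.0000 raw=[19.8000 19.8000 19.8000]
After op 4 tick(6): ref=28.0000 raw=[25.2000 25.2000 25.2000]
After op 5 tick(2): ref=30.0000 raw=[27.0000 27.0000 27.0000]
After op 6 tick(10): ref=40.0000 raw=[36.0000 36.0000 36.0000]
After op 7 tick(3): ref=43.0000 raw=[38.7000 38.7000 38.7000]
Wrap final raw readings (mod 24): 38.7000 mod 24 = 14.7000; 38.7000 mod 24 = 14.7000; 38.7000 mod 24 = 14.7000

Answer: 14.7000 14.7000 14.7000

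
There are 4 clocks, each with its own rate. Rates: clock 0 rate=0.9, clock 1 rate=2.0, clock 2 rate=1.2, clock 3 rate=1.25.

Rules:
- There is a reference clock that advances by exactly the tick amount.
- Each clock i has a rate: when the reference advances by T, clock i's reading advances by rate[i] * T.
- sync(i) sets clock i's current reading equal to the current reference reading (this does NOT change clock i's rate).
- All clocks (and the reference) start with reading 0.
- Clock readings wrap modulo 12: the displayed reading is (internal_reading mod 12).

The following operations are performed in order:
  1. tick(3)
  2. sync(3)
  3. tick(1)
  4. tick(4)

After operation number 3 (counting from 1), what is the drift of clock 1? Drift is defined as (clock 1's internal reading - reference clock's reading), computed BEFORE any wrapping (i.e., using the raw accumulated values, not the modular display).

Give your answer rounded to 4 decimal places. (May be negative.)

Answer: 4.0000

Derivation:
After op 1 tick(3): ref=3.0000 raw=[2.7000 6.0000 3.6000 3.7500]
After op 2 sync(3): ref=3.0000 raw=[2.7000 6.0000 3.6000 3.0000]
After op 3 tick(1): ref=4.0000 raw=[3.6000 8.0000 4.8000 4.2500]
Drift of clock 1 after op 3: 8.0000 - 4.0000 = 4.0000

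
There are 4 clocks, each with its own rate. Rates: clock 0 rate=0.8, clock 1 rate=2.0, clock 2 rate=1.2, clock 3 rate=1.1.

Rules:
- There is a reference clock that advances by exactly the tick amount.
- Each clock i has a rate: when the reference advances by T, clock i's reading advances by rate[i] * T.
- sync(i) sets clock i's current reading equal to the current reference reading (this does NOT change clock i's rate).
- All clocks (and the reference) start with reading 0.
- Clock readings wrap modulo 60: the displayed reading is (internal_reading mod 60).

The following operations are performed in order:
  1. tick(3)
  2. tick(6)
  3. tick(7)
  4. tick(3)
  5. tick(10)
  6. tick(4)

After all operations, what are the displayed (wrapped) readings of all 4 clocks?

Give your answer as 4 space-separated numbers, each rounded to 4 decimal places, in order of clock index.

Answer: 26.4000 6.0000 39.6000 36.3000

Derivation:
After op 1 tick(3): ref=3.0000 raw=[2.4000 6.0000 3.6000 3.3000]
After op 2 tick(6): ref=9.0000 raw=[7.2000 18.0000 10.8000 9.9000]
After op 3 tick(7): ref=16.0000 raw=[12.8000 32.0000 19.2000 17.6000]
After op 4 tick(3): ref=19.0000 raw=[15.2000 38.0000 22.8000 20.9000]
After op 5 tick(10): ref=29.0000 raw=[23.2000 58.0000 34.8000 31.9000]
After op 6 tick(4): ref=33.0000 raw=[26.4000 66.0000 39.6000 36.3000]
Wrap final raw readings (mod 60): 26.4000 mod 60 = 26.4000; 66.0000 mod 60 = 6.0000; 39.6000 mod 60 = 39.6000; 36.3000 mod 60 = 36.3000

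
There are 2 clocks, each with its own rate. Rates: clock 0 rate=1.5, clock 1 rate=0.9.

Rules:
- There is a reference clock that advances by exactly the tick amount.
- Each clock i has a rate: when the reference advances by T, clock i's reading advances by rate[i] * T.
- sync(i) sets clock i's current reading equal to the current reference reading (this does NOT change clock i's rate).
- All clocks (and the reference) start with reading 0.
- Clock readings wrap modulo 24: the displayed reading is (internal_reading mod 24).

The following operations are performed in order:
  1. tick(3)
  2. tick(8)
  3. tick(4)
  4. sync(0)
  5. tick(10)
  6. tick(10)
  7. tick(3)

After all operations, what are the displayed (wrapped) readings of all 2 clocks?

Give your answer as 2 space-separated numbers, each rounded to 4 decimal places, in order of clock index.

Answer: 1.5000 10.2000

Derivation:
After op 1 tick(3): ref=3.0000 raw=[4.5000 2.7000]
After op 2 tick(8): ref=11.0000 raw=[16.5000 9.9000]
After op 3 tick(4): ref=15.0000 raw=[22.5000 13.5000]
After op 4 sync(0): ref=15.0000 raw=[15.0000 13.5000]
After op 5 tick(10): ref=25.0000 raw=[30.0000 22.5000]
After op 6 tick(10): ref=35.0000 raw=[45.0000 31.5000]
After op 7 tick(3): ref=38.0000 raw=[49.5000 34.2000]
Wrap final raw readings (mod 24): 49.5000 mod 24 = 1.5000; 34.2000 mod 24 = 10.2000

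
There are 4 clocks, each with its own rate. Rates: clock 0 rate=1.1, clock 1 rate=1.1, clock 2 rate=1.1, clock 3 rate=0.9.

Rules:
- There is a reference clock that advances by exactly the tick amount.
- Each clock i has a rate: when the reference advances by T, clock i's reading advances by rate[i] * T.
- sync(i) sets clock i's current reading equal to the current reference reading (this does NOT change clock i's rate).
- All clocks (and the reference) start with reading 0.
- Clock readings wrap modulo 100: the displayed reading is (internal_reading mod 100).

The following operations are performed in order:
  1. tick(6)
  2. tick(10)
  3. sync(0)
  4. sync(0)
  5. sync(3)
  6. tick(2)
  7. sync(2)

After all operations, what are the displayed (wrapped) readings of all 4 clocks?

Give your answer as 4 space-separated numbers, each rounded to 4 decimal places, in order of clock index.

After op 1 tick(6): ref=6.0000 raw=[6.6000 6.6000 6.6000 5.4000]
After op 2 tick(10): ref=16.0000 raw=[17.6000 17.6000 17.6000 14.4000]
After op 3 sync(0): ref=16.0000 raw=[16.0000 17.6000 17.6000 14.4000]
After op 4 sync(0): ref=16.0000 raw=[16.0000 17.6000 17.6000 14.4000]
After op 5 sync(3): ref=16.0000 raw=[16.0000 17.6000 17.6000 16.0000]
After op 6 tick(2): ref=18.0000 raw=[18.2000 19.8000 19.8000 17.8000]
After op 7 sync(2): ref=18.0000 raw=[18.2000 19.8000 18.0000 17.8000]
Wrap final raw readings (mod 100): 18.2000 mod 100 = 18.2000; 19.8000 mod 100 = 19.8000; 18.0000 mod 100 = 18.0000; 17.8000 mod 100 = 17.8000

Answer: 18.2000 19.8000 18.0000 17.8000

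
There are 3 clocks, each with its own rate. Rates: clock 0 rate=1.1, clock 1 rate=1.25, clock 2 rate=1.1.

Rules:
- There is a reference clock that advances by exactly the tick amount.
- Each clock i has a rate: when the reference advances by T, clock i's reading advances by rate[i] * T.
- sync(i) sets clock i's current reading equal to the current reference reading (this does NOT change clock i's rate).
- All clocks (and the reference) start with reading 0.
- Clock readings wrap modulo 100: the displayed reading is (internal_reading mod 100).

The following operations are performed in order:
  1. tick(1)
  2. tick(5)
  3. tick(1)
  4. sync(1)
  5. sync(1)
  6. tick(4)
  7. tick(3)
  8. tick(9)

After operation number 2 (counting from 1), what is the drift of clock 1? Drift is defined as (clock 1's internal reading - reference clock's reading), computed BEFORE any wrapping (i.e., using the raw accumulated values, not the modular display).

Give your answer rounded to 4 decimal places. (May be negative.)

Answer: 1.5000

Derivation:
After op 1 tick(1): ref=1.0000 raw=[1.1000 1.2500 1.1000]
After op 2 tick(5): ref=6.0000 raw=[6.6000 7.5000 6.6000]
Drift of clock 1 after op 2: 7.5000 - 6.0000 = 1.5000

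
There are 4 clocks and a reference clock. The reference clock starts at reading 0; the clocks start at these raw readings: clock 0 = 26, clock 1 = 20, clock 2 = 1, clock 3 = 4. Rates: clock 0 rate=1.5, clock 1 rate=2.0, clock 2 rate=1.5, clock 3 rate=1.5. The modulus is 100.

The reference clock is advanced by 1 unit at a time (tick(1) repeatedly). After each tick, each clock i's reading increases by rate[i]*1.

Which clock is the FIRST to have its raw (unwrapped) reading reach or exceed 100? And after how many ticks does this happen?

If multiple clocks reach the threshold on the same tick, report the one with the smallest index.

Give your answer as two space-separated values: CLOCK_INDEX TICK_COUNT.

Answer: 1 40

Derivation:
clock 0: start=26, rate=1.5, needs 100-26 = 74; ticks = ceil(74/1.5) = ceil(49.3333) = 50; reading at tick 50 = 26 + 1.5*50 = 101.0000
clock 1: start=20, rate=2.0, needs 100-20 = 80; ticks = ceil(80/2.0) = ceil(40.0000) = 40; reading at tick 40 = 20 + 2.0*40 = 100.0000
clock 2: start=1, rate=1.5, needs 100-1 = 99; ticks = ceil(99/1.5) = ceil(66.0000) = 66; reading at tick 66 = 1 + 1.5*66 = 100.0000
clock 3: start=4, rate=1.5, needs 100-4 = 96; ticks = ceil(96/1.5) = ceil(64.0000) = 64; reading at tick 64 = 4 + 1.5*64 = 100.0000
Minimum tick count = 40; winners = [1]; smallest index = 1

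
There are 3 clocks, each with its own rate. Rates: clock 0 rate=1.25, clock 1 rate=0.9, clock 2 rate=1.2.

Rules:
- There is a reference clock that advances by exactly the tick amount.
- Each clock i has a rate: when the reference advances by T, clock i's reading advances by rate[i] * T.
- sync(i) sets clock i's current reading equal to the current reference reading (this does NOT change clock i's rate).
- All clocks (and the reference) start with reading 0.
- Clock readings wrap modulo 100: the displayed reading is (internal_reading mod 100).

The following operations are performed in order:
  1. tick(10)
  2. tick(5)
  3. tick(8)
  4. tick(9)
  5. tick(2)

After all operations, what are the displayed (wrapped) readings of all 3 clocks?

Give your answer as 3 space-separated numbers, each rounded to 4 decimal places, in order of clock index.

After op 1 tick(10): ref=10.0000 raw=[12.5000 9.0000 12.0000]
After op 2 tick(5): ref=15.0000 raw=[18.7500 13.5000 18.0000]
After op 3 tick(8): ref=23.0000 raw=[28.7500 20.7000 27.6000]
After op 4 tick(9): ref=32.0000 raw=[40.0000 28.8000 38.4000]
After op 5 tick(2): ref=34.0000 raw=[42.5000 30.6000 40.8000]
Wrap final raw readings (mod 100): 42.5000 mod 100 = 42.5000; 30.6000 mod 100 = 30.6000; 40.8000 mod 100 = 40.8000

Answer: 42.5000 30.6000 40.8000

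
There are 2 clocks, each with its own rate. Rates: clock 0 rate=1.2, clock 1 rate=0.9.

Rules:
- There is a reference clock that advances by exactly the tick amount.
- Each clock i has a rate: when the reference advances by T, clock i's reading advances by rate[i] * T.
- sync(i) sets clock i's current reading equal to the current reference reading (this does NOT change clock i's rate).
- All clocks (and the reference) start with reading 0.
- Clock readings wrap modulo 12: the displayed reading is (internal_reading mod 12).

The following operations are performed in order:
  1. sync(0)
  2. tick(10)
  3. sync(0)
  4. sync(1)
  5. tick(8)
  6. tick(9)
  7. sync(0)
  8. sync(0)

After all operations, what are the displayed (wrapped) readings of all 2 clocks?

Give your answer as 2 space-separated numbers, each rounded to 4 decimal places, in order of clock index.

Answer: 3.0000 1.3000

Derivation:
After op 1 sync(0): ref=0.0000 raw=[0.0000 0.0000]
After op 2 tick(10): ref=10.0000 raw=[12.0000 9.0000]
After op 3 sync(0): ref=10.0000 raw=[10.0000 9.0000]
After op 4 sync(1): ref=10.0000 raw=[10.0000 10.0000]
After op 5 tick(8): ref=18.0000 raw=[19.6000 17.2000]
After op 6 tick(9): ref=27.0000 raw=[30.4000 25.3000]
After op 7 sync(0): ref=27.0000 raw=[27.0000 25.3000]
After op 8 sync(0): ref=27.0000 raw=[27.0000 25.3000]
Wrap final raw readings (mod 12): 27.0000 mod 12 = 3.0000; 25.3000 mod 12 = 1.3000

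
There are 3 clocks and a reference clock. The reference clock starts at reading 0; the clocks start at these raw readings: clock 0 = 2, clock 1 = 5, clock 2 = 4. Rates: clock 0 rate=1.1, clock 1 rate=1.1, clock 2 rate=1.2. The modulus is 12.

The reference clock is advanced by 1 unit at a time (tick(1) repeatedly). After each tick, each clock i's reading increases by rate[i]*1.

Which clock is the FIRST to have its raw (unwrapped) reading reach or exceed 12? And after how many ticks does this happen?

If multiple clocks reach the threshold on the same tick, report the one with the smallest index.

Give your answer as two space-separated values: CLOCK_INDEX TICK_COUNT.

Answer: 1 7

Derivation:
clock 0: start=2, rate=1.1, needs 12-2 = 10; ticks = ceil(10/1.1) = ceil(9.0909) = 10; reading at tick 10 = 2 + 1.1*10 = 13.0000
clock 1: start=5, rate=1.1, needs 12-5 = 7; ticks = ceil(7/1.1) = ceil(6.3636) = 7; reading at tick 7 = 5 + 1.1*7 = 12.7000
clock 2: start=4, rate=1.2, needs 12-4 = 8; ticks = ceil(8/1.2) = ceil(6.6667) = 7; reading at tick 7 = 4 + 1.2*7 = 12.4000
Minimum tick count = 7; winners = [1, 2]; smallest index = 1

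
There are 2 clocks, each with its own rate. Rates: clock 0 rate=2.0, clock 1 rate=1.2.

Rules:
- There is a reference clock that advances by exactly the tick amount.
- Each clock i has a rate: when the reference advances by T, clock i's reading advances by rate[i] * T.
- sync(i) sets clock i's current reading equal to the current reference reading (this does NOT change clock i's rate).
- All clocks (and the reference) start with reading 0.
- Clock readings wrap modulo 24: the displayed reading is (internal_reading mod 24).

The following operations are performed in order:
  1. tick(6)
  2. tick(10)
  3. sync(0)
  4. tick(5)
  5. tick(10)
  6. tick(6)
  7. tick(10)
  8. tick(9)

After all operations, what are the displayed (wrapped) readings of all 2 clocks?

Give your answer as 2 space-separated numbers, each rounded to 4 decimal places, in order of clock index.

Answer: 0.0000 19.2000

Derivation:
After op 1 tick(6): ref=6.0000 raw=[12.0000 7.2000]
After op 2 tick(10): ref=16.0000 raw=[32.0000 19.2000]
After op 3 sync(0): ref=16.0000 raw=[16.0000 19.2000]
After op 4 tick(5): ref=21.0000 raw=[26.0000 25.2000]
After op 5 tick(10): ref=31.0000 raw=[46.0000 37.2000]
After op 6 tick(6): ref=37.0000 raw=[58.0000 44.4000]
After op 7 tick(10): ref=47.0000 raw=[78.0000 56.4000]
After op 8 tick(9): ref=56.0000 raw=[96.0000 67.2000]
Wrap final raw readings (mod 24): 96.0000 mod 24 = 0.0000; 67.2000 mod 24 = 19.2000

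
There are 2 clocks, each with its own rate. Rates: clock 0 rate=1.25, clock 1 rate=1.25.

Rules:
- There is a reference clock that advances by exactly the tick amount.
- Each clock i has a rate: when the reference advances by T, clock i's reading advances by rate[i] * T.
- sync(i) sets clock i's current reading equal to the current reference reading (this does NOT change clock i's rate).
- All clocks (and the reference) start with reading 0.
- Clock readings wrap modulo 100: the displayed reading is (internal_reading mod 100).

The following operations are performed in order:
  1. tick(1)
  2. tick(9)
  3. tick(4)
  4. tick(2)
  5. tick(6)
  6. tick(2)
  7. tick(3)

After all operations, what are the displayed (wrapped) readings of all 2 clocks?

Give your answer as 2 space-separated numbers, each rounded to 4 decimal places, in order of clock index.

After op 1 tick(1): ref=1.0000 raw=[1.2500 1.2500]
After op 2 tick(9): ref=10.0000 raw=[12.5000 12.5000]
After op 3 tick(4): ref=14.0000 raw=[17.5000 17.5000]
After op 4 tick(2): ref=16.0000 raw=[20.0000 20.0000]
After op 5 tick(6): ref=22.0000 raw=[27.5000 27.5000]
After op 6 tick(2): ref=24.0000 raw=[30.0000 30.0000]
After op 7 tick(3): ref=27.0000 raw=[33.7500 33.7500]
Wrap final raw readings (mod 100): 33.7500 mod 100 = 33.7500; 33.7500 mod 100 = 33.7500

Answer: 33.7500 33.7500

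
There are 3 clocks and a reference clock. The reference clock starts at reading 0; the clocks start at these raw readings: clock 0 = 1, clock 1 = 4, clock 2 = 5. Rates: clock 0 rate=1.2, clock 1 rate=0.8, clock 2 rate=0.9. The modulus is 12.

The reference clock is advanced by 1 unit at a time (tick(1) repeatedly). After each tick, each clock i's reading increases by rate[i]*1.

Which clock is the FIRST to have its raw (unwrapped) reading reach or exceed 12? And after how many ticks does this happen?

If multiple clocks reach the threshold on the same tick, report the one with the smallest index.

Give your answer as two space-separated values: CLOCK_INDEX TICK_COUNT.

clock 0: start=1, rate=1.2, needs 12-1 = 11; ticks = ceil(11/1.2) = ceil(9.1667) = 10; reading at tick 10 = 1 + 1.2*10 = 13.0000
clock 1: start=4, rate=0.8, needs 12-4 = 8; ticks = ceil(8/0.8) = ceil(10.0000) = 10; reading at tick 10 = 4 + 0.8*10 = 12.0000
clock 2: start=5, rate=0.9, needs 12-5 = 7; ticks = ceil(7/0.9) = ceil(7.7778) = 8; reading at tick 8 = 5 + 0.9*8 = 12.2000
Minimum tick count = 8; winners = [2]; smallest index = 2

Answer: 2 8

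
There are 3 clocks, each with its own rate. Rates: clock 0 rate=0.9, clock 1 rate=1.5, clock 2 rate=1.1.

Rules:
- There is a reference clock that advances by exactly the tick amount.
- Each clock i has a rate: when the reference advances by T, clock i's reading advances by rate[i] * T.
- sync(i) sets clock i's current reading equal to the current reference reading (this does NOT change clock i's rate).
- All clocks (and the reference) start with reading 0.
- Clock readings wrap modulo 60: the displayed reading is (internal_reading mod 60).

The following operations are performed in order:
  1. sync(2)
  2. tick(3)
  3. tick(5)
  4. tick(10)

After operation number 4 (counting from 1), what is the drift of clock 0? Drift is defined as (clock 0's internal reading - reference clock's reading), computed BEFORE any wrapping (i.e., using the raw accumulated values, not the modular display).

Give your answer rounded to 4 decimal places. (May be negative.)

Answer: -1.8000

Derivation:
After op 1 sync(2): ref=0.0000 raw=[0.0000 0.0000 0.0000]
After op 2 tick(3): ref=3.0000 raw=[2.7000 4.5000 3.3000]
After op 3 tick(5): ref=8.0000 raw=[7.2000 12.0000 8.8000]
After op 4 tick(10): ref=18.0000 raw=[16.2000 27.0000 19.8000]
Drift of clock 0 after op 4: 16.2000 - 18.0000 = -1.8000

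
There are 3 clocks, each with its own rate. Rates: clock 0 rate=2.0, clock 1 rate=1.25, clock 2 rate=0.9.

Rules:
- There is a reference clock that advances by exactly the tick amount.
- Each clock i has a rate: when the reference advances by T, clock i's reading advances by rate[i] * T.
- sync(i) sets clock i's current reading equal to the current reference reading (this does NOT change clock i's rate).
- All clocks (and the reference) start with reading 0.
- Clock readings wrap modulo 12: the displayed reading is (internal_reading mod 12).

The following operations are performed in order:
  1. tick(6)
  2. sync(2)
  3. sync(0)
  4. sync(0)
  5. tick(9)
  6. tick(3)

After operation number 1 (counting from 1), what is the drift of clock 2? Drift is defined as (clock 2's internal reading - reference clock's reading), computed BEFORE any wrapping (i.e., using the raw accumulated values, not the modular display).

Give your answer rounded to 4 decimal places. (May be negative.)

After op 1 tick(6): ref=6.0000 raw=[12.0000 7.5000 5.4000]
Drift of clock 2 after op 1: 5.4000 - 6.0000 = -0.6000

Answer: -0.6000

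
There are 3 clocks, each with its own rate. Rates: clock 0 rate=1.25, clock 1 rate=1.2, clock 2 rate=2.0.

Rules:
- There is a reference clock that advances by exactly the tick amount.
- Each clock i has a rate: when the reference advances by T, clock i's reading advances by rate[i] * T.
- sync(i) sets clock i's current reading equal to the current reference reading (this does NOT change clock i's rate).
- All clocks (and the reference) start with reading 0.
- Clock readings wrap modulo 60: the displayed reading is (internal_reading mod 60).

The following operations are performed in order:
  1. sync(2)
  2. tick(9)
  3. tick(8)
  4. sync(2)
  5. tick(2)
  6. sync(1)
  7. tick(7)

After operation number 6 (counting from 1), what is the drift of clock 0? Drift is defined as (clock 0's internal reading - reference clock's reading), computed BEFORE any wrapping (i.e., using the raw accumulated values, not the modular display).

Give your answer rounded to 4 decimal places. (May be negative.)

After op 1 sync(2): ref=0.0000 raw=[0.0000 0.0000 0.0000]
After op 2 tick(9): ref=9.0000 raw=[11.2500 10.8000 18.0000]
After op 3 tick(8): ref=17.0000 raw=[21.2500 20.4000 34.0000]
After op 4 sync(2): ref=17.0000 raw=[21.2500 20.4000 17.0000]
After op 5 tick(2): ref=19.0000 raw=[23.7500 22.8000 21.0000]
After op 6 sync(1): ref=19.0000 raw=[23.7500 19.0000 21.0000]
Drift of clock 0 after op 6: 23.7500 - 19.0000 = 4.7500

Answer: 4.7500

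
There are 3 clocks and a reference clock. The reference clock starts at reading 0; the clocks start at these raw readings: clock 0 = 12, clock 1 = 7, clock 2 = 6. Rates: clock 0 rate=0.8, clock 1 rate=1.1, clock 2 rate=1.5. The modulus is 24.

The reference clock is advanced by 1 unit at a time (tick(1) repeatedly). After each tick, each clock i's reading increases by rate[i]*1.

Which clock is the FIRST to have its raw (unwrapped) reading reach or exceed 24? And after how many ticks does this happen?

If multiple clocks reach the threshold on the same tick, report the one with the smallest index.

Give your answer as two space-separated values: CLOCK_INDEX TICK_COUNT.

clock 0: start=12, rate=0.8, needs 24-12 = 12; ticks = ceil(12/0.8) = ceil(15.0000) = 15; reading at tick 15 = 12 + 0.8*15 = 24.0000
clock 1: start=7, rate=1.1, needs 24-7 = 17; ticks = ceil(17/1.1) = ceil(15.4545) = 16; reading at tick 16 = 7 + 1.1*16 = 24.6000
clock 2: start=6, rate=1.5, needs 24-6 = 18; ticks = ceil(18/1.5) = ceil(12.0000) = 12; reading at tick 12 = 6 + 1.5*12 = 24.0000
Minimum tick count = 12; winners = [2]; smallest index = 2

Answer: 2 12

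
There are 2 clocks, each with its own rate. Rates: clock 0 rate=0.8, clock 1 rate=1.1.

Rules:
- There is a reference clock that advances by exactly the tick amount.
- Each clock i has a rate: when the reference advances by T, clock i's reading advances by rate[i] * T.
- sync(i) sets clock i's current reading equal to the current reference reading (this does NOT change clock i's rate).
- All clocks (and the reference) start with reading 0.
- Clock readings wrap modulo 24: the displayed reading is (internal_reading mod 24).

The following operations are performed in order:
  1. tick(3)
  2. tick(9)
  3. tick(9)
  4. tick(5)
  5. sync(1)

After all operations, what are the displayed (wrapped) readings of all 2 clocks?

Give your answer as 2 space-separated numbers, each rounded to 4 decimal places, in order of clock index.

Answer: 20.8000 2.0000

Derivation:
After op 1 tick(3): ref=3.0000 raw=[2.4000 3.3000]
After op 2 tick(9): ref=12.0000 raw=[9.6000 13.2000]
After op 3 tick(9): ref=21.0000 raw=[16.8000 23.1000]
After op 4 tick(5): ref=26.0000 raw=[20.8000 28.6000]
After op 5 sync(1): ref=26.0000 raw=[20.8000 26.0000]
Wrap final raw readings (mod 24): 20.8000 mod 24 = 20.8000; 26.0000 mod 24 = 2.0000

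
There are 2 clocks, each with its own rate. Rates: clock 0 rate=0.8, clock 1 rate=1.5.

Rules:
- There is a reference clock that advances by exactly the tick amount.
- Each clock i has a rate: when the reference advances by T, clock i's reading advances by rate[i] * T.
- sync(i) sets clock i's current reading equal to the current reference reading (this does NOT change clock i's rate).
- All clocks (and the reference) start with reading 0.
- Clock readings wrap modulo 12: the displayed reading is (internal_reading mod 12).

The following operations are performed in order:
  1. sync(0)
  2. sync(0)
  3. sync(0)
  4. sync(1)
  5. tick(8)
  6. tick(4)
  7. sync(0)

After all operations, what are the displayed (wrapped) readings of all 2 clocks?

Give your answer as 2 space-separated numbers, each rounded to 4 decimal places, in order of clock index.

After op 1 sync(0): ref=0.0000 raw=[0.0000 0.0000]
After op 2 sync(0): ref=0.0000 raw=[0.0000 0.0000]
After op 3 sync(0): ref=0.0000 raw=[0.0000 0.0000]
After op 4 sync(1): ref=0.0000 raw=[0.0000 0.0000]
After op 5 tick(8): ref=8.0000 raw=[6.4000 12.0000]
After op 6 tick(4): ref=12.0000 raw=[9.6000 18.0000]
After op 7 sync(0): ref=12.0000 raw=[12.0000 18.0000]
Wrap final raw readings (mod 12): 12.0000 mod 12 = 0.0000; 18.0000 mod 12 = 6.0000

Answer: 0.0000 6.0000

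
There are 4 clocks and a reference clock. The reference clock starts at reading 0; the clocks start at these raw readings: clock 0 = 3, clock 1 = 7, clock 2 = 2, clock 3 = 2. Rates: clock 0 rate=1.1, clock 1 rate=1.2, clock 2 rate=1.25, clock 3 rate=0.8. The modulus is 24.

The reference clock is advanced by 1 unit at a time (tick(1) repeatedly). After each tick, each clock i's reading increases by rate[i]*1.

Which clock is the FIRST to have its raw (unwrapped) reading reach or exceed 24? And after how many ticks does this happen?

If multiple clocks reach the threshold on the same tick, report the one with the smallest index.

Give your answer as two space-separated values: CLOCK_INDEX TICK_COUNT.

clock 0: start=3, rate=1.1, needs 24-3 = 21; ticks = ceil(21/1.1) = ceil(19.0909) = 20; reading at tick 20 = 3 + 1.1*20 = 25.0000
clock 1: start=7, rate=1.2, needs 24-7 = 17; ticks = ceil(17/1.2) = ceil(14.1667) = 15; reading at tick 15 = 7 + 1.2*15 = 25.0000
clock 2: start=2, rate=1.25, needs 24-2 = 22; ticks = ceil(22/1.25) = ceil(17.6000) = 18; reading at tick 18 = 2 + 1.25*18 = 24.5000
clock 3: start=2, rate=0.8, needs 24-2 = 22; ticks = ceil(22/0.8) = ceil(27.5000) = 28; reading at tick 28 = 2 + 0.8*28 = 24.4000
Minimum tick count = 15; winners = [1]; smallest index = 1

Answer: 1 15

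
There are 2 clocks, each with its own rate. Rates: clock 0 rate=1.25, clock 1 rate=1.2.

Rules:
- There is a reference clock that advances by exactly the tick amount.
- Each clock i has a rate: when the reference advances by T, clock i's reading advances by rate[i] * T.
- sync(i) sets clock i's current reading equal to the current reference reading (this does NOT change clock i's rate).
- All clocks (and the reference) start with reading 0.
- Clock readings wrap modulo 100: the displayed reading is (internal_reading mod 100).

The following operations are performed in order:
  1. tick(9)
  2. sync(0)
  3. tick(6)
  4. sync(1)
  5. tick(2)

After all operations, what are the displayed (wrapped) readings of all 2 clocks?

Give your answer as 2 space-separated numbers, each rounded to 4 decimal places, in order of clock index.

After op 1 tick(9): ref=9.0000 raw=[11.2500 10.8000]
After op 2 sync(0): ref=9.0000 raw=[9.0000 10.8000]
After op 3 tick(6): ref=15.0000 raw=[16.5000 18.0000]
After op 4 sync(1): ref=15.0000 raw=[16.5000 15.0000]
After op 5 tick(2): ref=17.0000 raw=[19.0000 17.4000]
Wrap final raw readings (mod 100): 19.0000 mod 100 = 19.0000; 17.4000 mod 100 = 17.4000

Answer: 19.0000 17.4000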